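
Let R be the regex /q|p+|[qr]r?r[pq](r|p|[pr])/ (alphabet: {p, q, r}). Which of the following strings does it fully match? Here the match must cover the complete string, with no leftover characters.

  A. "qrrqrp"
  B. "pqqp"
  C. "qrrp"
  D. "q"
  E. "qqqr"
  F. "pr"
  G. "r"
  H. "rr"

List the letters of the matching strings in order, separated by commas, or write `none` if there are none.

D

A → no match
B → no match
C → no match
D → match
E → no match
F → no match
G → no match
H → no match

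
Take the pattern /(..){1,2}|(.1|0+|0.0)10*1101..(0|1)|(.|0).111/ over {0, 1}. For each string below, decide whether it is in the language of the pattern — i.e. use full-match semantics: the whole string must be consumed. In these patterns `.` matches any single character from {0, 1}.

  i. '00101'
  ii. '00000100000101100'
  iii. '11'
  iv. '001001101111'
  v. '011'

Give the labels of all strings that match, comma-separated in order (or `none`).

iii, iv

i → no match
ii → no match
iii → match
iv → match
v → no match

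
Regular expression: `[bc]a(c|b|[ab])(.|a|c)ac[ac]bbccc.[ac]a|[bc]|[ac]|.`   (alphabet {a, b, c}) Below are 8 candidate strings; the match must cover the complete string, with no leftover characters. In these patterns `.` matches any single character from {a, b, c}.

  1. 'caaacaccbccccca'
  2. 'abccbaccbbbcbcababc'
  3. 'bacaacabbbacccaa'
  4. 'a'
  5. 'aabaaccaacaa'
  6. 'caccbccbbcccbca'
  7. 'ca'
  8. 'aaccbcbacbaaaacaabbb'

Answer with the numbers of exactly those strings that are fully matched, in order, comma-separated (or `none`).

4

1 → no match
2 → no match
3 → no match
4 → match
5 → no match
6 → no match
7 → no match
8 → no match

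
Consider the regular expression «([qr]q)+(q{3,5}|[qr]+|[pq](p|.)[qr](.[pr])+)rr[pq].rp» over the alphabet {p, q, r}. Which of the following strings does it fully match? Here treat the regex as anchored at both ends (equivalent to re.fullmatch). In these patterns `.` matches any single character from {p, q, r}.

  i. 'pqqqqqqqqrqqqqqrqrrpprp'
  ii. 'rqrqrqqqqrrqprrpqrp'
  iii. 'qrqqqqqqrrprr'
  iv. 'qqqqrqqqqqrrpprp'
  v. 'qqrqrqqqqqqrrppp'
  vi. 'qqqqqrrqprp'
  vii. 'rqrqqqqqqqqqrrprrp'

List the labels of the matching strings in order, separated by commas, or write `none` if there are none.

i → no match
ii → match
iii → no match — must end with 'rp'
iv → match
v → no match — must end with 'rp'
vi → match
vii → match

ii, iv, vi, vii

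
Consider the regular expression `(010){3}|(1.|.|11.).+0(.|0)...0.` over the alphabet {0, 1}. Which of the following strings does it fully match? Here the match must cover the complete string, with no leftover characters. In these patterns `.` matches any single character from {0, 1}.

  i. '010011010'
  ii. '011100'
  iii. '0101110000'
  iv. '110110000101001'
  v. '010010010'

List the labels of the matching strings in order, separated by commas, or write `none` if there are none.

iv, v

i → no match
ii → no match
iii → no match
iv → match
v → match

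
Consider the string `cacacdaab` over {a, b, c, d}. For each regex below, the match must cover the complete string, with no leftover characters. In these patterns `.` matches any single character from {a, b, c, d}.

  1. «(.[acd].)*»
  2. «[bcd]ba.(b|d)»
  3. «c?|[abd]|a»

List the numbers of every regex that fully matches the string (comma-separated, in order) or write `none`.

1 → match
2 → no match
3 → no match

1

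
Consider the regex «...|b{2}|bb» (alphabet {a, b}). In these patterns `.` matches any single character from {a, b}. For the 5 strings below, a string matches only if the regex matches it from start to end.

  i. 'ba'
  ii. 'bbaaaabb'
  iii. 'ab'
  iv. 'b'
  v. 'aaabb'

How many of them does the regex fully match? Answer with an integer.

0

i. 'ba' → no match
ii. 'bbaaaabb' → no match
iii. 'ab' → no match
iv. 'b' → no match
v. 'aaabb' → no match
Total matched: 0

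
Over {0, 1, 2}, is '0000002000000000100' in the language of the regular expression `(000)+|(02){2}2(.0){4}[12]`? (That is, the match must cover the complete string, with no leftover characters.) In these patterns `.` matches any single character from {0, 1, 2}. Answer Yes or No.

No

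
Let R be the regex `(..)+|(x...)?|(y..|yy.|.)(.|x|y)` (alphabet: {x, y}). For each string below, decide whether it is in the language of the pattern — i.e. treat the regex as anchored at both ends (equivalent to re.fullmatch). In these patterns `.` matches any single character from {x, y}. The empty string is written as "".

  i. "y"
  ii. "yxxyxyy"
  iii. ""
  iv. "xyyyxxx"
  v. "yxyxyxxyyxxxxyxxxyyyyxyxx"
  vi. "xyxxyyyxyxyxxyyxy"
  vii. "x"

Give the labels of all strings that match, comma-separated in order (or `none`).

iii

i. "y" → no match
ii. "yxxyxyy" → no match
iii. "" → match
iv. "xyyyxxx" → no match
v → no match
vi → no match
vii. "x" → no match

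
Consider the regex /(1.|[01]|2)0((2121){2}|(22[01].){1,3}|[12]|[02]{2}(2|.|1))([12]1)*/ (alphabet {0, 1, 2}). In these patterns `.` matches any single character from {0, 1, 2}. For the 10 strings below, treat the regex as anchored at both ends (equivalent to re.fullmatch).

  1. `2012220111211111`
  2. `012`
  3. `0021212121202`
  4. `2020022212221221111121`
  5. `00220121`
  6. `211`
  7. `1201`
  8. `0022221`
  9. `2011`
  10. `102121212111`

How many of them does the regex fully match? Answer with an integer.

1 → no match
2. `012` → no match
3 → no match
4 → no match
5. `00220121` → match
6. `211` → no match
7. `1201` → match
8. `0022221` → match
9. `2011` → no match
10. `102121212111` → match
Total matched: 4

4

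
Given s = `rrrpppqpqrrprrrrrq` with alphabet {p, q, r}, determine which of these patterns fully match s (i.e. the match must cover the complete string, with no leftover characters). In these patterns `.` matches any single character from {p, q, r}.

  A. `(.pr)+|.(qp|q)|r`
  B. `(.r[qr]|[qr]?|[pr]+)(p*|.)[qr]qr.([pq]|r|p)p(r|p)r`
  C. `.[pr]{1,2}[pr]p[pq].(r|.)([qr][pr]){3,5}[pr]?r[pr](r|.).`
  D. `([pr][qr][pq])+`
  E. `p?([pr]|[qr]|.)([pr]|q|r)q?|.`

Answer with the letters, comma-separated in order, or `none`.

C

A → no match
B → no match — must end with `r`
C → match
D → no match
E → no match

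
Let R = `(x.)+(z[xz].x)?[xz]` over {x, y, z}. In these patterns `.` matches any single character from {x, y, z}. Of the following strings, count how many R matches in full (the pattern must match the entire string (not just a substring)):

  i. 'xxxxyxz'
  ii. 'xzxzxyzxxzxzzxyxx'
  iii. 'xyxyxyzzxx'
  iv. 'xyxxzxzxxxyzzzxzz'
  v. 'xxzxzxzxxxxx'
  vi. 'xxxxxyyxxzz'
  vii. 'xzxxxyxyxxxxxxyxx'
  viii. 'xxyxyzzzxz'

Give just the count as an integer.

i → no match
ii → no match
iii → no match
iv → no match
v → no match
vi → no match
vii → no match
viii → no match
Total matched: 0

0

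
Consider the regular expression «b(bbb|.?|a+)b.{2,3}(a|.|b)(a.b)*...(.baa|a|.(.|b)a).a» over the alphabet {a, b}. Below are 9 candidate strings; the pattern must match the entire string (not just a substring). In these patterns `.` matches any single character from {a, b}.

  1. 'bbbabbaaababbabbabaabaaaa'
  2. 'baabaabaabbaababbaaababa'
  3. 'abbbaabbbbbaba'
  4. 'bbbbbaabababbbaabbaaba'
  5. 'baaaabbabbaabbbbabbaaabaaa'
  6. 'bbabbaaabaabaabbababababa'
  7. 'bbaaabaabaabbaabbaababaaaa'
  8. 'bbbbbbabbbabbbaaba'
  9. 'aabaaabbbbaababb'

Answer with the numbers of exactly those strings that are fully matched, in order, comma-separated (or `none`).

1 → match
2 → no match
3 → no match — must start with 'b'
4 → no match
5 → no match
6 → no match
7 → no match
8 → match
9 → no match — must start with 'b'

1, 8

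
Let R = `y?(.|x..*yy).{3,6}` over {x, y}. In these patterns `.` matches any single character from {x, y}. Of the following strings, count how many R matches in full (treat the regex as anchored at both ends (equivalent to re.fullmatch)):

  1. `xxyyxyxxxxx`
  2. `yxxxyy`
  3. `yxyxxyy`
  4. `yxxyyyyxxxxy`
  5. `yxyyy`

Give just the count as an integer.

1 → no match
2 → match
3 → match
4 → match
5 → match
Total matched: 4

4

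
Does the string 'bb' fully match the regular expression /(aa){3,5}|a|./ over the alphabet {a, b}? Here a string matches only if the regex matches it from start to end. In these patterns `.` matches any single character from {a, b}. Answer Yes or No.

No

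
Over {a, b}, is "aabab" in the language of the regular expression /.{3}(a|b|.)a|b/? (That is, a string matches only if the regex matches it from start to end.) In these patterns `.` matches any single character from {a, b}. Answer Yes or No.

No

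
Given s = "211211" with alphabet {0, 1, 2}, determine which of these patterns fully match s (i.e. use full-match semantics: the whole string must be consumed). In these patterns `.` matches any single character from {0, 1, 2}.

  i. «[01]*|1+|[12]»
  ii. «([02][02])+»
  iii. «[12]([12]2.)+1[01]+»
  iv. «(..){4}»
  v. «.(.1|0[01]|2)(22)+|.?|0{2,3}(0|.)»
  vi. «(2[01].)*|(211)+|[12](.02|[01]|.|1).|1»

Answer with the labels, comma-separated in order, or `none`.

i → no match
ii → no match
iii → no match
iv → no match
v → no match
vi → match

vi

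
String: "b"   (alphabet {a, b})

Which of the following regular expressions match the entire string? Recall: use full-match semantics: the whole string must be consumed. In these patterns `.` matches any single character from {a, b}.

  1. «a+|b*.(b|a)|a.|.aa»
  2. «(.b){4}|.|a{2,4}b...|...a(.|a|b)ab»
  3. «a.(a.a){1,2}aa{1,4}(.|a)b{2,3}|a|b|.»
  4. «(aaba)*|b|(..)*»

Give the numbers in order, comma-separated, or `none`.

2, 3, 4

1 → no match
2 → match
3 → match
4 → match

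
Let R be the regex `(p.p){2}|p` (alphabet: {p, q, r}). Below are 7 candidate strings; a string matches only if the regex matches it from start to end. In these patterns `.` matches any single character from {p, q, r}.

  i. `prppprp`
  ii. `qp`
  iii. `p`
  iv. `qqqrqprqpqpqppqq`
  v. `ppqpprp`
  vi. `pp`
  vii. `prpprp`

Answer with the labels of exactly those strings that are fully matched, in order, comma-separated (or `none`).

iii, vii

i → no match
ii → no match — must start with `p`
iii → match
iv → no match — must start with `p`
v → no match
vi → no match
vii → match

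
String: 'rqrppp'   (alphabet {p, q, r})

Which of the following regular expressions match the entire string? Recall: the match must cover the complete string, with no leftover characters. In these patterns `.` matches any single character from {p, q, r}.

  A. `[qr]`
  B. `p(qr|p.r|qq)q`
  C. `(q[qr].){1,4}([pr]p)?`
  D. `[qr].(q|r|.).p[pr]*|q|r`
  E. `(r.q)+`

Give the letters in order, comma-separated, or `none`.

A → no match
B → no match — must start with 'p'
C → no match — must start with 'q'
D → match
E → no match — must end with 'q'

D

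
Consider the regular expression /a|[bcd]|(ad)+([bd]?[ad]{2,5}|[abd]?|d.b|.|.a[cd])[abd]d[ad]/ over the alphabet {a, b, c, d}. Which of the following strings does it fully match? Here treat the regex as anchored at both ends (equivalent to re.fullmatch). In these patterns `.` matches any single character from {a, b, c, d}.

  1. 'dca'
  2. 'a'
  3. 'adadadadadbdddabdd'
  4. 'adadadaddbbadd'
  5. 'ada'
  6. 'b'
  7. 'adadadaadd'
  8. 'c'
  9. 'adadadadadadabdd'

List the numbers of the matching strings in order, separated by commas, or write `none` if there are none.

2, 3, 4, 6, 7, 8, 9

1 → no match
2 → match
3 → match
4 → match
5 → no match
6 → match
7 → match
8 → match
9 → match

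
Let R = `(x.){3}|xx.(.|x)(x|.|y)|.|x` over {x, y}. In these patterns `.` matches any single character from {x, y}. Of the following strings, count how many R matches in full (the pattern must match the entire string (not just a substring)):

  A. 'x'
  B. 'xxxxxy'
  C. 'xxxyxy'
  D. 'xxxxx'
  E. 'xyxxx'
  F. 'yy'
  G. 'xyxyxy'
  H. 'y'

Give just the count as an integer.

6

A. 'x' → match
B. 'xxxxxy' → match
C. 'xxxyxy' → match
D. 'xxxxx' → match
E. 'xyxxx' → no match
F. 'yy' → no match
G. 'xyxyxy' → match
H. 'y' → match
Total matched: 6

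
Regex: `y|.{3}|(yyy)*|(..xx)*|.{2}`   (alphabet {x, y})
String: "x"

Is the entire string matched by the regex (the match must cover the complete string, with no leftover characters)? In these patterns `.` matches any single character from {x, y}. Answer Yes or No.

No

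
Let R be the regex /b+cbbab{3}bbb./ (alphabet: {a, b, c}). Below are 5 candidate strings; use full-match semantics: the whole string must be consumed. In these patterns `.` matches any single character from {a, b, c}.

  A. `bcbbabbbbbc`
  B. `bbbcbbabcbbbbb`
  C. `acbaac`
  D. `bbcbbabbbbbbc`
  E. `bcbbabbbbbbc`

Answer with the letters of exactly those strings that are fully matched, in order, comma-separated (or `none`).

A → no match
B → no match
C → no match — must start with `b`
D → match
E → match

D, E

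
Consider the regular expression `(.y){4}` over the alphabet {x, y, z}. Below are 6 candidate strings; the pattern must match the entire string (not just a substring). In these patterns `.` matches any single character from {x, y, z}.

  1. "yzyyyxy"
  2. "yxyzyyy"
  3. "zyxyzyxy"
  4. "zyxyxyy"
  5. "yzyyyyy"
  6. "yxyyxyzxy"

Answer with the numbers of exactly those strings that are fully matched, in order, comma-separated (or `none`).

1 → no match
2 → no match
3 → match
4 → no match
5 → no match
6 → no match

3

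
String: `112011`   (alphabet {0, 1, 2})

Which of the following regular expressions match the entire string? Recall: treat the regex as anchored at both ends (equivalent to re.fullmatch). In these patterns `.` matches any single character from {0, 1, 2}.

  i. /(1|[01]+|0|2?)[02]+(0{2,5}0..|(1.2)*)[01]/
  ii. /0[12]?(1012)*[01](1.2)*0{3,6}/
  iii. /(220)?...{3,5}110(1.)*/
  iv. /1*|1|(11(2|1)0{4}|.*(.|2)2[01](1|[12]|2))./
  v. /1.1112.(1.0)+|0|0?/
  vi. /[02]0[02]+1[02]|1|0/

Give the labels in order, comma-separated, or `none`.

i → no match
ii → no match — must start with `0`
iii → no match
iv → match
v → no match
vi → no match

iv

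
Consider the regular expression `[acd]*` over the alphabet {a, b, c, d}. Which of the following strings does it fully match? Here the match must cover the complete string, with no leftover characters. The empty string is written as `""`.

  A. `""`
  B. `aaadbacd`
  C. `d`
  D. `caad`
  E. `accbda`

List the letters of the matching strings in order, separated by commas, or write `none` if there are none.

A, C, D

A → match
B → no match
C → match
D → match
E → no match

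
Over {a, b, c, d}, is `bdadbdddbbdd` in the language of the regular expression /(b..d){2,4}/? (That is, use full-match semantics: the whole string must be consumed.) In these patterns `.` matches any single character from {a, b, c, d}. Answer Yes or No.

Yes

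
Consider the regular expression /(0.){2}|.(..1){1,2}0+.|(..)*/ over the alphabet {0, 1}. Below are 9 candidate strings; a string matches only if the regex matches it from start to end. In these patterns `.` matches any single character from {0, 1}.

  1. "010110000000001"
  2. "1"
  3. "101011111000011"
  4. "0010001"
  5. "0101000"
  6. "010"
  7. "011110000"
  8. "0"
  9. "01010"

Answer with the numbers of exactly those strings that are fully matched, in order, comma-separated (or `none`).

1 → no match
2 → no match
3 → no match
4 → no match
5 → match
6 → no match
7 → no match
8 → no match
9 → no match

5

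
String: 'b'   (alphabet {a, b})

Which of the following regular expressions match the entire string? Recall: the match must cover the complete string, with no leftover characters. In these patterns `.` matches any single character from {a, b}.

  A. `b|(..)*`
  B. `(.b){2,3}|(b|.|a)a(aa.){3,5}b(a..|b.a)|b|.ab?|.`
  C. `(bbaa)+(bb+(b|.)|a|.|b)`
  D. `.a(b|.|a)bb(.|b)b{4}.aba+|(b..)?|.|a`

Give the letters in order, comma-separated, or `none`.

A → match
B → match
C → no match — must start with 'bbaa'
D → match

A, B, D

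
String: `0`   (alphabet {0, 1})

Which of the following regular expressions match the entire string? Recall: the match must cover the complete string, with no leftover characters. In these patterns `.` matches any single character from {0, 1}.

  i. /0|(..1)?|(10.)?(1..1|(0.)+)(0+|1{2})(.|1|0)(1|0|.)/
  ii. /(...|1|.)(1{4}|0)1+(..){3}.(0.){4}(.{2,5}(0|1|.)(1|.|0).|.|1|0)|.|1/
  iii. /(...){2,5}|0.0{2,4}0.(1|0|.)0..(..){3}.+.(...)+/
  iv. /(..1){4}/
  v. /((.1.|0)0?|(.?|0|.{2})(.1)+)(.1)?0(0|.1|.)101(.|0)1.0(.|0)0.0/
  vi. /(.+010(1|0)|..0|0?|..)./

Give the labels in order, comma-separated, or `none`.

i → match
ii → match
iii → no match
iv → no match — must end with `1`
v → no match
vi → match

i, ii, vi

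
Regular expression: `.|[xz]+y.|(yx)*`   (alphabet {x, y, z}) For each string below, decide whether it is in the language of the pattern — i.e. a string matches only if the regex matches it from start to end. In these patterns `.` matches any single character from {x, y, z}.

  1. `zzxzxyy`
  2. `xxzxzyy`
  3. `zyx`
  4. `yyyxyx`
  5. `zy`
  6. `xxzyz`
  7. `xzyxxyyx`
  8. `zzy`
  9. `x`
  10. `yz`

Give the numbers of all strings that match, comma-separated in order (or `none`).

1, 2, 3, 6, 9

1 → match
2 → match
3 → match
4 → no match
5 → no match
6 → match
7 → no match
8 → no match
9 → match
10 → no match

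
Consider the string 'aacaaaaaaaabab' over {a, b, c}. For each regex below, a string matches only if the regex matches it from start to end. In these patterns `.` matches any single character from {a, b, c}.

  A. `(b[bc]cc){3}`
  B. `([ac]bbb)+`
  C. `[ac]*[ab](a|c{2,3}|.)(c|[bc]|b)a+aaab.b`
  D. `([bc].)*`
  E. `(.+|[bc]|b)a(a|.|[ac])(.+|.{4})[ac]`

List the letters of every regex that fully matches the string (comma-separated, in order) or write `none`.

C

A → no match — must start with 'b'
B → no match — must end with 'bbb'
C → match
D → no match
E → no match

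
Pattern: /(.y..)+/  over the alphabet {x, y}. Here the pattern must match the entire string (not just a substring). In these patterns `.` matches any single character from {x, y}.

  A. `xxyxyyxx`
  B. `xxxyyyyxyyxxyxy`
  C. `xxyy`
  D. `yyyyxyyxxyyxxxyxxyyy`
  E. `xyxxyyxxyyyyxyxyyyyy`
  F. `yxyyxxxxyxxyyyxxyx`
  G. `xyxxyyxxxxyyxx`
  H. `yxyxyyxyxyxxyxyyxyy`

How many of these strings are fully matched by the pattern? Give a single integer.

1

A. `xxyxyyxx` → no match
B → no match
C. `xxyy` → no match
D → no match
E → match
F → no match
G → no match
H → no match
Total matched: 1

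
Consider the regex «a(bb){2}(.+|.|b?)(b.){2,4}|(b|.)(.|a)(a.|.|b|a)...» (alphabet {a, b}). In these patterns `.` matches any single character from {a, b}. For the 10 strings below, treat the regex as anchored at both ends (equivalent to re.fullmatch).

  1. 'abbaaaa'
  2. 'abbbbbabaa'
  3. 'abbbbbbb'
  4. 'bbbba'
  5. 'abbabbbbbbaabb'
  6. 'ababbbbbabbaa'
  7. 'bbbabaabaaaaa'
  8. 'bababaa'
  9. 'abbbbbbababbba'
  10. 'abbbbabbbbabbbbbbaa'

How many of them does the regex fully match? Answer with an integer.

1

1 → no match
2 → no match
3 → no match
4 → no match
5 → no match
6 → no match
7 → no match
8 → no match
9 → match
10 → no match
Total matched: 1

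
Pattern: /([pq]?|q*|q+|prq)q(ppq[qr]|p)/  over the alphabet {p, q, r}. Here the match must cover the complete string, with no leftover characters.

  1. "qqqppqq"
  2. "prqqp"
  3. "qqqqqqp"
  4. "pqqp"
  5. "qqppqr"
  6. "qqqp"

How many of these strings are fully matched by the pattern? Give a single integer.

5

1 → match
2 → match
3 → match
4 → no match
5 → match
6 → match
Total matched: 5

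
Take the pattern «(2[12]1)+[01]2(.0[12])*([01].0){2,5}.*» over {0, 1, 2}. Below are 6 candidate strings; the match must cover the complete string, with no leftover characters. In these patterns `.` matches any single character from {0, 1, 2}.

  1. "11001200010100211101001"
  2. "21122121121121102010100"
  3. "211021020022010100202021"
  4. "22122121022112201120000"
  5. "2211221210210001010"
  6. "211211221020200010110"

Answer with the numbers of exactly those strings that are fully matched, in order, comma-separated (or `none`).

2, 3

1 → no match — must start with "2"
2 → match
3 → match
4 → no match
5 → no match
6 → no match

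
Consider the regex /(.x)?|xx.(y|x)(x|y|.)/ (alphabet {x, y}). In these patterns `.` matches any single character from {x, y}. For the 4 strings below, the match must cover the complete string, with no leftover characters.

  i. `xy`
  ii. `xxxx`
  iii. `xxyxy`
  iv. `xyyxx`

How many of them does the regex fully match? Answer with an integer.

i → no match
ii → no match
iii → match
iv → no match
Total matched: 1

1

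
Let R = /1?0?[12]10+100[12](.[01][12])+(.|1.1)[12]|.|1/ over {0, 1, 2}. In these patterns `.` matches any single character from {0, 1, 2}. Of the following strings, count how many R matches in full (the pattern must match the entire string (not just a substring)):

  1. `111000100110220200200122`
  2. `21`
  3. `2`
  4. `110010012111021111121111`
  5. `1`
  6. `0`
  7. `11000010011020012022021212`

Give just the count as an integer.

6

1 → match
2 → no match
3 → match
4 → match
5 → match
6 → match
7 → match
Total matched: 6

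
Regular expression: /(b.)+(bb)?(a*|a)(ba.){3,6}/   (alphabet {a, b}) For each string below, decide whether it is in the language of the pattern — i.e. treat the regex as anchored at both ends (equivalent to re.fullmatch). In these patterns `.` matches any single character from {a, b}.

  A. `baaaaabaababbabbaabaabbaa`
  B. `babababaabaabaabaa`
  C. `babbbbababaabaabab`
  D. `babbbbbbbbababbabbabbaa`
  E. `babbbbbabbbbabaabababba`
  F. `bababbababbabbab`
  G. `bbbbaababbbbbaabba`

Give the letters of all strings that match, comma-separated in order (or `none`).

A → no match
B → match
C → no match
D → match
E → no match
F → match
G → no match

B, D, F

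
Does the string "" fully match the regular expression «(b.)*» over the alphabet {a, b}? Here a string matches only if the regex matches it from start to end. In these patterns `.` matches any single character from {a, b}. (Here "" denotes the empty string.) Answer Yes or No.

Yes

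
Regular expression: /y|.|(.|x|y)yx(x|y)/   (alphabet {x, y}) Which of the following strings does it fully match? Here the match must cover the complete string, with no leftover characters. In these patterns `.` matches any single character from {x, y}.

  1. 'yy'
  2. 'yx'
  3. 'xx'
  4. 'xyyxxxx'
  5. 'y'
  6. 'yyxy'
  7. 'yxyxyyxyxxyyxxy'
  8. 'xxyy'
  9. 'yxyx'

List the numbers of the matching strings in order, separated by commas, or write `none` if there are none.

1. 'yy' → no match
2. 'yx' → no match
3. 'xx' → no match
4. 'xyyxxxx' → no match
5. 'y' → match
6. 'yyxy' → match
7 → no match
8. 'xxyy' → no match
9. 'yxyx' → no match

5, 6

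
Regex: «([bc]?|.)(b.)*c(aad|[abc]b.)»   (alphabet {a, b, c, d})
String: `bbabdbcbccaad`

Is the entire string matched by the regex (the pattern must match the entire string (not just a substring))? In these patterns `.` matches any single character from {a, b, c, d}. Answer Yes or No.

Yes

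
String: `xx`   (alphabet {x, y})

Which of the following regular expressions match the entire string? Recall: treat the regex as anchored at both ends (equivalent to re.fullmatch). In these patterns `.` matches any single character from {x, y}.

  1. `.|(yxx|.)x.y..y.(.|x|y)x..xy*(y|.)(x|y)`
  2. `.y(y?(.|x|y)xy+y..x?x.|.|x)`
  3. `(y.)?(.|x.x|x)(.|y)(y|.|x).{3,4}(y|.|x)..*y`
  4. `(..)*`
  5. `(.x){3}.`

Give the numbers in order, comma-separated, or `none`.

4

1 → no match
2 → no match
3 → no match — must end with `y`
4 → match
5 → no match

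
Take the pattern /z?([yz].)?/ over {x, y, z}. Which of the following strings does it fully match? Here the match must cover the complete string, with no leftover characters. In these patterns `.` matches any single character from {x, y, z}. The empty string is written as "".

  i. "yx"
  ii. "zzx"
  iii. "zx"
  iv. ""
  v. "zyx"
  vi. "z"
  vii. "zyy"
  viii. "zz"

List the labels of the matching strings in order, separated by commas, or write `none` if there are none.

i, ii, iii, iv, v, vi, vii, viii

i → match
ii → match
iii → match
iv → match
v → match
vi → match
vii → match
viii → match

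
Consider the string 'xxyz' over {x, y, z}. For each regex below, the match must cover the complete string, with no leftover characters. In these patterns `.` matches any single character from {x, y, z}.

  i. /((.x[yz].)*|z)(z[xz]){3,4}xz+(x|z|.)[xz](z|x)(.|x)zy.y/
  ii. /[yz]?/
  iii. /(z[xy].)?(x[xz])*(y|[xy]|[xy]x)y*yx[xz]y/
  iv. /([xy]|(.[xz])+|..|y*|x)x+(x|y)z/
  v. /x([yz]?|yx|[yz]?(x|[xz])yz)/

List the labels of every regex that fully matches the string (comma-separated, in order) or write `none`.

i → no match — must end with 'y'
ii → no match
iii → no match — must end with 'y'
iv → match
v → match

iv, v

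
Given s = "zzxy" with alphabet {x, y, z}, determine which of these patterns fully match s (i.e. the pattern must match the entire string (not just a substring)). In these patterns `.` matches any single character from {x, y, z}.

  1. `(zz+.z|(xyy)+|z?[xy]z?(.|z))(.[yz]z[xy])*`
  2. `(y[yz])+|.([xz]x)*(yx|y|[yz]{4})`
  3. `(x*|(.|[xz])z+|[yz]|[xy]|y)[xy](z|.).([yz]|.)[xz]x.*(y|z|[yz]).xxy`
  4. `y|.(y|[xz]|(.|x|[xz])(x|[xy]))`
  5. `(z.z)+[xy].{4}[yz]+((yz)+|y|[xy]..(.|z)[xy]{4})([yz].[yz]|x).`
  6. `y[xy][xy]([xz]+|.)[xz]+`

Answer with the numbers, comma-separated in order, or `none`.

2

1 → no match
2 → match
3 → no match — must end with "xxy"
4 → no match
5 → no match
6 → no match — must start with "y"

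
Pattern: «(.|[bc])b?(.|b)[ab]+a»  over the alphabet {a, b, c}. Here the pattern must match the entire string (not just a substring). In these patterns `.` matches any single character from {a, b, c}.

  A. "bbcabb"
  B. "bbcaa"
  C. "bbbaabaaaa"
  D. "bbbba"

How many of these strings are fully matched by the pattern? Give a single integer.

A. "bbcabb" → no match — must end with "a"
B. "bbcaa" → match
C. "bbbaabaaaa" → match
D. "bbbba" → match
Total matched: 3

3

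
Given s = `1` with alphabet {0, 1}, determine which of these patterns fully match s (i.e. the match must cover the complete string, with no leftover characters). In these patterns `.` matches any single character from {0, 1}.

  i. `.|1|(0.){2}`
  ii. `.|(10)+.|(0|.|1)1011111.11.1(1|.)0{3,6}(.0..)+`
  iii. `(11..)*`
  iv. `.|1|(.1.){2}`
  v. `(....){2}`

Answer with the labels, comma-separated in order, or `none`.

i → match
ii → match
iii → no match
iv → match
v → no match

i, ii, iv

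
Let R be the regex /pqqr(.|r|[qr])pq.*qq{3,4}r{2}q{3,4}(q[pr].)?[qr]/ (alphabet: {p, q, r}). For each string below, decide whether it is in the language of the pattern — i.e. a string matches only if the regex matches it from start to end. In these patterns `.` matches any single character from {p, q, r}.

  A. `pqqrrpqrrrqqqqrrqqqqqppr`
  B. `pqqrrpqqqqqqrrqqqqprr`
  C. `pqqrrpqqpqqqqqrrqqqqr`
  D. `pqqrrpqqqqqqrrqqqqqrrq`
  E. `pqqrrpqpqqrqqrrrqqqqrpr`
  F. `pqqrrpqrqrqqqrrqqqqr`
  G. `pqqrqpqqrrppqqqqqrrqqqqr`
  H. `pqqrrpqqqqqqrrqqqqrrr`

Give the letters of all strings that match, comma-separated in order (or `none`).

A → match
B → match
C → match
D → match
E → no match
F → no match
G → match
H → match

A, B, C, D, G, H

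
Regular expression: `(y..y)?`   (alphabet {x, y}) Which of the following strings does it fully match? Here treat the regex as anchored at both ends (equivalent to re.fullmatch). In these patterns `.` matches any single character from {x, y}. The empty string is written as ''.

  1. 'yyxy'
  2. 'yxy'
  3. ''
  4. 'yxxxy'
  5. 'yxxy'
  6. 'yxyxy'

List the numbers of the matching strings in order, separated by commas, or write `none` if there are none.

1 → match
2 → no match
3 → match
4 → no match
5 → match
6 → no match

1, 3, 5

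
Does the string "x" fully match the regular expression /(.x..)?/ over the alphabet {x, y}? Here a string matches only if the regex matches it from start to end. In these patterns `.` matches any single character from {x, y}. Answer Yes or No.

No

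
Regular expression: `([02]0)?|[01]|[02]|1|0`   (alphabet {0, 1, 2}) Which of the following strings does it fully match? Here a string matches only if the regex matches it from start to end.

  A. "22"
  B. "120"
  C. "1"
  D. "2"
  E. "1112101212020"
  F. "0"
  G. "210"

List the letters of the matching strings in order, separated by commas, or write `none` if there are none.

A → no match
B → no match
C → match
D → match
E → no match
F → match
G → no match

C, D, F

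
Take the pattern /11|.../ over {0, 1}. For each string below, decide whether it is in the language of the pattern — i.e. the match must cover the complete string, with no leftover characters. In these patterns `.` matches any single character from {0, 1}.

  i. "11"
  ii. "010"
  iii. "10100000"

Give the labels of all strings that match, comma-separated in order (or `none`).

i, ii

i. "11" → match
ii. "010" → match
iii. "10100000" → no match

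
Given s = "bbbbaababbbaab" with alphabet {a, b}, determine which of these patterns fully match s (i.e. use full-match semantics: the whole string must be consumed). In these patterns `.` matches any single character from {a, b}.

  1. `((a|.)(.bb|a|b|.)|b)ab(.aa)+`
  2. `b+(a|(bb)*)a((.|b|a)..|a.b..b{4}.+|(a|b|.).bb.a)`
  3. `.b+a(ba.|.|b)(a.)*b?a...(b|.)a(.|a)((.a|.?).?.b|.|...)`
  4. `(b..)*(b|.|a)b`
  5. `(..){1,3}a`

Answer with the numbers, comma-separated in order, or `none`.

1 → no match — must end with "aa"
2 → no match
3 → no match
4 → match
5 → no match — must end with "a"

4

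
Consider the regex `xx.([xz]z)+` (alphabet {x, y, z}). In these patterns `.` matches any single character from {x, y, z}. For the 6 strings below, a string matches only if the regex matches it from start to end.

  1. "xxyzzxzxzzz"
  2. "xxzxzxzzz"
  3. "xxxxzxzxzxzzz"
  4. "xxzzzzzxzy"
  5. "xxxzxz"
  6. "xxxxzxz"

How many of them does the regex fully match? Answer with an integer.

4

1 → match
2 → match
3 → match
4 → no match — must end with "z"
5 → no match
6 → match
Total matched: 4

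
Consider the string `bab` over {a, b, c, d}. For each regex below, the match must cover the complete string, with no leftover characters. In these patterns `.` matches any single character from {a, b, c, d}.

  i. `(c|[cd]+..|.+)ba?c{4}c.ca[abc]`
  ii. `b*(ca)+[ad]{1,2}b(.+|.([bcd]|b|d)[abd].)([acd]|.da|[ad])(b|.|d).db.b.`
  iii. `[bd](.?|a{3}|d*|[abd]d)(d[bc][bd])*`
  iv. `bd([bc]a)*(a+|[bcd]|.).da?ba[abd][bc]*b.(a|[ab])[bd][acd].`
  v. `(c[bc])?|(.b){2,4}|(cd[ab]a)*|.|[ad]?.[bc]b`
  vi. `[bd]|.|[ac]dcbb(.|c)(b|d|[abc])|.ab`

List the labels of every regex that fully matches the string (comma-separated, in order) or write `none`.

i → no match
ii → no match
iii → no match
iv → no match — must start with `bd`
v → no match
vi → match

vi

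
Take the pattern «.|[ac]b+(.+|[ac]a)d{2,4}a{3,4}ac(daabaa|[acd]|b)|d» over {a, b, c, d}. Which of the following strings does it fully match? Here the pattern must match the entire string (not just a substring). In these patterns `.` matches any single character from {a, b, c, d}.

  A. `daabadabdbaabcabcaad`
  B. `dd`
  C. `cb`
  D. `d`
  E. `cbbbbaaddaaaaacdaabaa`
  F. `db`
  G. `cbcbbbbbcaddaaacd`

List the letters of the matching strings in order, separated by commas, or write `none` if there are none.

A → no match
B → no match
C → no match
D → match
E → match
F → no match
G → no match

D, E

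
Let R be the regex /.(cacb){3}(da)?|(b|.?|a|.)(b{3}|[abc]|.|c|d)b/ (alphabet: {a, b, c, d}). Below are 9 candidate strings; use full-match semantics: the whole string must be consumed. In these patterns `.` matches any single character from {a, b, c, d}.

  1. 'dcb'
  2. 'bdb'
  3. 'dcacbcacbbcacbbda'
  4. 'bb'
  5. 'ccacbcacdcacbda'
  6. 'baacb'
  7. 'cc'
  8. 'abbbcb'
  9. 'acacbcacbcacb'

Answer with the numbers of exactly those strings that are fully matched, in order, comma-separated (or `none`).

1, 2, 4, 9

1. 'dcb' → match
2. 'bdb' → match
3 → no match
4. 'bb' → match
5 → no match
6. 'baacb' → no match
7. 'cc' → no match
8. 'abbbcb' → no match
9 → match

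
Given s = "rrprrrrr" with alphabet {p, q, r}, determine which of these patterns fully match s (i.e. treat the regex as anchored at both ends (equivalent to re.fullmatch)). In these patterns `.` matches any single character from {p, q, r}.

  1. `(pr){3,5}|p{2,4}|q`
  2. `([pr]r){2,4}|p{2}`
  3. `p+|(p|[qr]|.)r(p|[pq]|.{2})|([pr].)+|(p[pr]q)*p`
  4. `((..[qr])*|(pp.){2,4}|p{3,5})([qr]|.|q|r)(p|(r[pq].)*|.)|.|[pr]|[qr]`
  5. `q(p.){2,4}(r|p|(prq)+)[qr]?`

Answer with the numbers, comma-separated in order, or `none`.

2, 3

1 → no match
2 → match
3 → match
4 → no match
5 → no match — must start with "qp"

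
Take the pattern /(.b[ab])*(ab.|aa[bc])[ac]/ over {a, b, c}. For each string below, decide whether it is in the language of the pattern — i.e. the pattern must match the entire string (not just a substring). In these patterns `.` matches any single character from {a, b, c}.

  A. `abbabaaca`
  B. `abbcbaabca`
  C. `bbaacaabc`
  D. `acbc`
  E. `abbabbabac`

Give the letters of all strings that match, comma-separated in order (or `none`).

A. `abbabaaca` → no match
B. `abbcbaabca` → match
C. `bbaacaabc` → no match
D. `acbc` → no match
E. `abbabbabac` → match

B, E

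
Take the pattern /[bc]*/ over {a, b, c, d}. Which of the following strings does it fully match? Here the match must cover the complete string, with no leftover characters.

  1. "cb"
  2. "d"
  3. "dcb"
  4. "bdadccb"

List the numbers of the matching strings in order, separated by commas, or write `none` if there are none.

1 → match
2 → no match
3 → no match
4 → no match

1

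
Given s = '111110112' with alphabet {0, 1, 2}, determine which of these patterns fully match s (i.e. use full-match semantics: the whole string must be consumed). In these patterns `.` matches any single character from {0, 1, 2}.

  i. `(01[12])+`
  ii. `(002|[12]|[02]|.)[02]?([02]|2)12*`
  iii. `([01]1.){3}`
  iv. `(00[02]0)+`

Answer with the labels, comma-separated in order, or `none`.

i → no match — must start with '01'
ii → no match
iii → match
iv → no match — must start with '00'

iii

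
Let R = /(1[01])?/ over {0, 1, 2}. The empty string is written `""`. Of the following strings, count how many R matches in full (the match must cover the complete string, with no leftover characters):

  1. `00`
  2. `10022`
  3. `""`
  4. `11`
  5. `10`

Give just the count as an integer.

1 → no match
2 → no match
3 → match
4 → match
5 → match
Total matched: 3

3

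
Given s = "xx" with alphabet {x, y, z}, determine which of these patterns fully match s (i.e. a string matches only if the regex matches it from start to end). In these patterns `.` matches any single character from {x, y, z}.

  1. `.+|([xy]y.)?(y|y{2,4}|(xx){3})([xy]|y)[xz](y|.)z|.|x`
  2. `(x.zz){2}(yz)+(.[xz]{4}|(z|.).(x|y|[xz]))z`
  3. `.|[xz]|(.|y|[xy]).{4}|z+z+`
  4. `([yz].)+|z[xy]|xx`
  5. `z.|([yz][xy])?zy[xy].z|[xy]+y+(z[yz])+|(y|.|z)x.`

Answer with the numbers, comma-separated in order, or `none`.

1, 4

1 → match
2 → no match — must end with "z"
3 → no match
4 → match
5 → no match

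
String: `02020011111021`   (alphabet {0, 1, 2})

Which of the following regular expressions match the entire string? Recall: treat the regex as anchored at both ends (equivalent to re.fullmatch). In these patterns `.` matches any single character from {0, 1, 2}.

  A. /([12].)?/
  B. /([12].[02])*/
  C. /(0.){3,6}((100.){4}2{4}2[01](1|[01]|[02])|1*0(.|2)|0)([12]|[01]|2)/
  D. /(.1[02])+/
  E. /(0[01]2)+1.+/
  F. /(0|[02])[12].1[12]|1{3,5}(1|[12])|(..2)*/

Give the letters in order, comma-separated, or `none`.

A → no match
B → no match
C → match
D → no match
E → no match
F → no match

C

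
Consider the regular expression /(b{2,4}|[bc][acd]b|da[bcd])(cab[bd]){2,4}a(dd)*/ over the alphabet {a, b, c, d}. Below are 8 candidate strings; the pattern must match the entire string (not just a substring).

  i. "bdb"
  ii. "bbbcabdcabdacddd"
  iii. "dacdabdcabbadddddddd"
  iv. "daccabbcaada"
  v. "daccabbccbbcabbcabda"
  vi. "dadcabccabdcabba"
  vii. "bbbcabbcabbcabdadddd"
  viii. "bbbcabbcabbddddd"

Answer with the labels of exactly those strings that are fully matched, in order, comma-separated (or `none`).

i → no match
ii → no match
iii → no match
iv → no match
v → no match
vi → no match
vii → match
viii → no match

vii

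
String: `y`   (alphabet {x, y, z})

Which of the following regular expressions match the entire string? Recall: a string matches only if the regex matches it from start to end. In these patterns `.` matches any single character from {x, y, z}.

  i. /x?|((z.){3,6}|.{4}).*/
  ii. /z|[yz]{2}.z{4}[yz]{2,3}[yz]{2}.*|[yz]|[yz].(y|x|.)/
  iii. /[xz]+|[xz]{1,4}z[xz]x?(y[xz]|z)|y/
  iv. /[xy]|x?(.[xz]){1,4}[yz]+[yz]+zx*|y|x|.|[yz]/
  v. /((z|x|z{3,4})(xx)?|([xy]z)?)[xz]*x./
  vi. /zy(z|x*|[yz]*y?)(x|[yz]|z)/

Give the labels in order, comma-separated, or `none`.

i → no match
ii → match
iii → match
iv → match
v → no match
vi → no match — must start with `zy`

ii, iii, iv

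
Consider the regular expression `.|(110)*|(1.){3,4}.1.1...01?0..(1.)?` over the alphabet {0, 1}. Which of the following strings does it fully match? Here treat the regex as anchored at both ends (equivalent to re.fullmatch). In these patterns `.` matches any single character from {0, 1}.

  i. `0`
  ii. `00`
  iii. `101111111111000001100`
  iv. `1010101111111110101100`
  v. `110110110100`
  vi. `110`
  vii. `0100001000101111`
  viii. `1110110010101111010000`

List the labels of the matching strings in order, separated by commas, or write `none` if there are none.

i → match
ii → no match
iii → no match
iv → no match
v → no match
vi → match
vii → no match
viii → no match

i, vi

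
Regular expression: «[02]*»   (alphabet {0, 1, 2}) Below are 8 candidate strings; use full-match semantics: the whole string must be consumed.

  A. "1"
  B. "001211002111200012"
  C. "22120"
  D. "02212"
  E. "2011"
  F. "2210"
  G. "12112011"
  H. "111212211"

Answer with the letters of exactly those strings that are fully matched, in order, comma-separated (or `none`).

A → no match
B → no match
C → no match
D → no match
E → no match
F → no match
G → no match
H → no match

none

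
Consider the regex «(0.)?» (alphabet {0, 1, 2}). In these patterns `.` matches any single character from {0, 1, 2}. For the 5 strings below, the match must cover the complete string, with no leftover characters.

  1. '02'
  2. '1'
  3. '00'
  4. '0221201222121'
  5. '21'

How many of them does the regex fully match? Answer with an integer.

1 → match
2 → no match
3 → match
4 → no match
5 → no match
Total matched: 2

2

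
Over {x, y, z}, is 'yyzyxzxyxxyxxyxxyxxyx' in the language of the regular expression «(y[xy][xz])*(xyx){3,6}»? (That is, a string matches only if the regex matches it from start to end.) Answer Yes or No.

Yes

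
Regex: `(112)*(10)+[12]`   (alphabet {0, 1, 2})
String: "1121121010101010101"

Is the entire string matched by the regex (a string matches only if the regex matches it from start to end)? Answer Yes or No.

Yes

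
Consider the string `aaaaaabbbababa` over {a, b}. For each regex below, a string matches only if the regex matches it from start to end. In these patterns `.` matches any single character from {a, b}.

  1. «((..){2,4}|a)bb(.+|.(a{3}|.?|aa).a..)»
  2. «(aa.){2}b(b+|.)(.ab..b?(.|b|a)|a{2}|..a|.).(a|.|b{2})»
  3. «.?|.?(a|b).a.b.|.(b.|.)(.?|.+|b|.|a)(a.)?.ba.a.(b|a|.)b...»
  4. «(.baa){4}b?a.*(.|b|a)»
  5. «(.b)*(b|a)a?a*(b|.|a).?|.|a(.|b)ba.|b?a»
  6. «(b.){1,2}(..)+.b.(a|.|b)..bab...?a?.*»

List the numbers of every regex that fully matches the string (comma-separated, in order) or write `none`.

1, 2

1 → match
2 → match
3 → no match
4 → no match
5 → no match
6 → no match — must start with `b`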